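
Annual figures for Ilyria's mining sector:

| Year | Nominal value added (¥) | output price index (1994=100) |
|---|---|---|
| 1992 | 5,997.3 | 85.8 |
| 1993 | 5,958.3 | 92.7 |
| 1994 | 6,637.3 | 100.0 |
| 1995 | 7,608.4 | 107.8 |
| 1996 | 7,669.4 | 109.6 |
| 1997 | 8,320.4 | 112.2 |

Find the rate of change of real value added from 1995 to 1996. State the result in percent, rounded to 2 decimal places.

Real value added 1995 = 7608.4/1.078 = 7057.88.
Real value added 1996 = 7669.4/1.096 = 6997.63.
Change = 6997.63/7057.88 − 1 = -0.0085.

-0.85%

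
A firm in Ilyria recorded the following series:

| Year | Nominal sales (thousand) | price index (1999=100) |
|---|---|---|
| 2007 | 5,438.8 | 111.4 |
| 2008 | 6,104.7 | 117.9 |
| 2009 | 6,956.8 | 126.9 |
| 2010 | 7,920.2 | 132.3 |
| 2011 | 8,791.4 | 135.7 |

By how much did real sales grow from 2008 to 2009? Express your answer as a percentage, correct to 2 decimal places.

5.88%

Real sales 2008 = 6104.7/1.179 = 5177.86.
Real sales 2009 = 6956.8/1.269 = 5482.11.
Change = 5482.11/5177.86 − 1 = 0.0588.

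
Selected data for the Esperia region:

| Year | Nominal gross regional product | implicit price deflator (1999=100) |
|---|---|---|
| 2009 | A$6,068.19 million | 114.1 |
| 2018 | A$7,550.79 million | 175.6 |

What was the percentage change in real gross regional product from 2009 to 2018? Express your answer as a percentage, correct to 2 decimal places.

Real gross regional product 2009 = 6068.19 / 1.141 = 5318.31.
Real gross regional product 2018 = 7550.79 / 1.756 = 4299.99.
Real growth = 4299.99 / 5318.31 − 1 = -0.1915.

-19.15%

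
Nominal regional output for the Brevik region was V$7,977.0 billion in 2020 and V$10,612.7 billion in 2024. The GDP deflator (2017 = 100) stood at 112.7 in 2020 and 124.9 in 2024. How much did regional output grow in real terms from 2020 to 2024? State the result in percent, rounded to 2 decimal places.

Deflate each year: 2020 → 7977.0/1.127 = 7078.08; 2024 → 10612.7/1.249 = 8496.96.
So real regional output changed by 8496.96/7078.08 − 1 = 0.2005, i.e. 20.05%.

20.05%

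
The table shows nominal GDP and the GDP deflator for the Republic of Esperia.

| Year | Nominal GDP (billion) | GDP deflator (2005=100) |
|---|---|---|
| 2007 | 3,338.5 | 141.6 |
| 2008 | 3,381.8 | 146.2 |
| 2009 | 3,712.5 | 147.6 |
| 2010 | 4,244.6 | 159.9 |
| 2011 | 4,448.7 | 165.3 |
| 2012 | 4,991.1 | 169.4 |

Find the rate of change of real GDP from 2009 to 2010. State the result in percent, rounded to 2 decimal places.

5.54%

Real GDP 2009 = 3712.5/1.476 = 2515.24.
Real GDP 2010 = 4244.6/1.599 = 2654.53.
Change = 2654.53/2515.24 − 1 = 0.0554.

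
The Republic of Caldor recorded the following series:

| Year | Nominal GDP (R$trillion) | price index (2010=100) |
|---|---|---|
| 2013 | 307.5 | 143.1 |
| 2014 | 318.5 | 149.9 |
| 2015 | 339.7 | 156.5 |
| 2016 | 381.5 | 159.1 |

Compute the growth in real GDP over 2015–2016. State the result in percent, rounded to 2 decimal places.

Real GDP 2015 = 339.7/1.565 = 217.06.
Real GDP 2016 = 381.5/1.591 = 239.79.
Change = 239.79/217.06 − 1 = 0.1047.

10.47%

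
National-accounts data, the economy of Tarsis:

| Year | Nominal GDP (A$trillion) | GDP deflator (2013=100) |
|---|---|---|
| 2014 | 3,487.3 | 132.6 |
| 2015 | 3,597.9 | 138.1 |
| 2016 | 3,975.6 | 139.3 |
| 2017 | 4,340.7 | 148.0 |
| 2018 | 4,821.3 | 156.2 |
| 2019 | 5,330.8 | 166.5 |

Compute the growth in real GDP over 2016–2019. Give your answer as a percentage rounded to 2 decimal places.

12.18%

Real GDP 2016 = 3975.6/1.393 = 2853.98.
Real GDP 2019 = 5330.8/1.665 = 3201.68.
Change = 3201.68/2853.98 − 1 = 0.1218.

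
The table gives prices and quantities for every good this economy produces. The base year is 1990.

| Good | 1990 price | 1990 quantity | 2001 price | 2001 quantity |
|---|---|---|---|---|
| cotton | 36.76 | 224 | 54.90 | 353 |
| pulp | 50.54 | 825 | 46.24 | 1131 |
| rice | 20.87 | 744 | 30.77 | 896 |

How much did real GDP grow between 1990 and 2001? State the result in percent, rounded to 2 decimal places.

Real GDP 1990 = Nominal GDP 1990 = 36.76·224 + 50.54·825 + 20.87·744 = 65457.02.
Real GDP 2001 (at 1990 prices) = 36.76·353 + 50.54·1131 + 20.87·896 = 88836.54.
Real growth = 88836.54/65457.02 − 1 = 0.3572.

35.72%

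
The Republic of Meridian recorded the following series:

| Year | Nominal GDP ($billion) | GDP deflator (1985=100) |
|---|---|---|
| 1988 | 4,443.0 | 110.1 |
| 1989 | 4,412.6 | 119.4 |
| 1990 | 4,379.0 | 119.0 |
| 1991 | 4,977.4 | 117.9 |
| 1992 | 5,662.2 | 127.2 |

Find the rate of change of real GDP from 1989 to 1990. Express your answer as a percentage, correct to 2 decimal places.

-0.43%

Real GDP 1989 = 4412.6/1.194 = 3695.64.
Real GDP 1990 = 4379.0/1.190 = 3679.83.
Change = 3679.83/3695.64 − 1 = -0.0043.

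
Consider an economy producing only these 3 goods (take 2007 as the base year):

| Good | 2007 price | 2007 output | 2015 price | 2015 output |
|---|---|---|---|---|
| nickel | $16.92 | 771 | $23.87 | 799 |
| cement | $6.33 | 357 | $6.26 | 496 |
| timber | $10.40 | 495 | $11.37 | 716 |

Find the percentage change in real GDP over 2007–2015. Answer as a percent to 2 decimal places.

17.86%

Real GDP 2007 = Nominal GDP 2007 = 16.92·771 + 6.33·357 + 10.40·495 = 20453.13.
Real GDP 2015 (at 2007 prices) = 16.92·799 + 6.33·496 + 10.40·716 = 24105.16.
Real growth = 24105.16/20453.13 − 1 = 0.1786.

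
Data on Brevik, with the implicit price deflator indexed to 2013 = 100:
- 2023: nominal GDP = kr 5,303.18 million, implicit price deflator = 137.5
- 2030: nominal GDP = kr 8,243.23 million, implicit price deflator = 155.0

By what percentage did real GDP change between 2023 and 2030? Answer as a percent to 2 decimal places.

37.89%

Deflate each year: 2023 → 5303.18/1.375 = 3856.86; 2030 → 8243.23/1.550 = 5318.21.
So real GDP changed by 5318.21/3856.86 − 1 = 0.3789, i.e. 37.89%.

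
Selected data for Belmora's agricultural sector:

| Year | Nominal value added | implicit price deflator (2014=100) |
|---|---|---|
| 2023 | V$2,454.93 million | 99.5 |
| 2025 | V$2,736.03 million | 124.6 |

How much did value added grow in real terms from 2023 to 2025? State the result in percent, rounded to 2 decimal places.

-11.00%

Real value added 2023 = 2454.93 / 0.995 = 2467.27.
Real value added 2025 = 2736.03 / 1.246 = 2195.85.
Real growth = 2195.85 / 2467.27 − 1 = -0.1100.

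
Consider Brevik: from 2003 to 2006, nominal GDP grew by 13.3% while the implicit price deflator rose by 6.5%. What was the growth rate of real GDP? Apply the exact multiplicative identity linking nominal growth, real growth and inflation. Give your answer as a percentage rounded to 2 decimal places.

(1 + g_nom) = (1 + g_real)(1 + π), so g_real = 1.1330 / 1.0650 − 1 = 0.06385.

6.38%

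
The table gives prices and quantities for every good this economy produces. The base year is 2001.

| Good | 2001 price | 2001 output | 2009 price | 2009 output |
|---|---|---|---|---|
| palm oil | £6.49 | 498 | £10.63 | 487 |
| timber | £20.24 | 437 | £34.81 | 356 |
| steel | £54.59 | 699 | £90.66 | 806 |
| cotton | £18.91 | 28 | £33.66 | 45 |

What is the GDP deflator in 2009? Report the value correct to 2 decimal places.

Nominal GDP 2009 = 10.63·487 + 34.81·356 + 90.66·806 + 33.66·45 = 92155.83.
Real GDP 2009 (at 2001 prices) = 6.49·487 + 20.24·356 + 54.59·806 + 18.91·45 = 55216.56.
Deflator = Nominal/Real × 100 = 92155.83/55216.56 × 100 = 166.899.

166.90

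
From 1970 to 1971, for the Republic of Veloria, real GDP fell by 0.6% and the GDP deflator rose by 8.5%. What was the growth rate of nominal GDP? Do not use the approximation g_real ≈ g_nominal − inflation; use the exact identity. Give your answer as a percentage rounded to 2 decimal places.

7.85%

(1 + g_nom) = (1 + g_real)(1 + π) = 0.9940 × 1.0850 = 1.07849.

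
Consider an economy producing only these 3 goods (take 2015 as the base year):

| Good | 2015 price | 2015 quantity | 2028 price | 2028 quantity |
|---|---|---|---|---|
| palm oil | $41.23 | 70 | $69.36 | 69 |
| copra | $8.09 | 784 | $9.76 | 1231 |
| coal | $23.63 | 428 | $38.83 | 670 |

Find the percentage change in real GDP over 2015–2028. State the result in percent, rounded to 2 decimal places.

48.05%

Real GDP 2015 = Nominal GDP 2015 = 41.23·70 + 8.09·784 + 23.63·428 = 19342.30.
Real GDP 2028 (at 2015 prices) = 41.23·69 + 8.09·1231 + 23.63·670 = 28635.76.
Real growth = 28635.76/19342.30 − 1 = 0.4805.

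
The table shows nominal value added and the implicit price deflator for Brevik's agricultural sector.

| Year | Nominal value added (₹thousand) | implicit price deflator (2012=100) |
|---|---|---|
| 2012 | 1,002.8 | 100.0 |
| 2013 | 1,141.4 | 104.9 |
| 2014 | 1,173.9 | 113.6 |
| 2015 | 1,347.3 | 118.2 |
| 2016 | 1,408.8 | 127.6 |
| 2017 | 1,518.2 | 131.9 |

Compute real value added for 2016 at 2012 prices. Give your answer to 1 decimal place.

Real value added 2016 = 1408.8 / 1.276 = 1104.08.

₹1,104.1 thousand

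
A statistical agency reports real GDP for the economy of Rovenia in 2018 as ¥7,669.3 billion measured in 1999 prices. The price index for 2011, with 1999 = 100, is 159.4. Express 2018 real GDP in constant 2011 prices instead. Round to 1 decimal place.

¥12,224.9 billion

Real GDP in 2011 prices = Real GDP in 1999 prices × (P_2011/P_1999) = 7669.3 × 1.594 = 12224.86.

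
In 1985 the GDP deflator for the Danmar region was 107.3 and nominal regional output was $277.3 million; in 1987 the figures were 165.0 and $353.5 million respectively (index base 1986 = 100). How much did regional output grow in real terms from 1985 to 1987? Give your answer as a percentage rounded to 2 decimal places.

-17.10%

Real regional output 1985 = 277.3 / 1.073 = 258.43.
Real regional output 1987 = 353.5 / 1.650 = 214.24.
Real growth = 214.24 / 258.43 − 1 = -0.1710.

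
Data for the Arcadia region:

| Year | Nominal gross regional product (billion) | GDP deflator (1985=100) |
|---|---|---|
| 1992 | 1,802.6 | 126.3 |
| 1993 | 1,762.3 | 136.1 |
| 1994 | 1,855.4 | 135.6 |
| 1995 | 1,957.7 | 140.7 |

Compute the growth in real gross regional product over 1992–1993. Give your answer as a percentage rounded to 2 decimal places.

Real gross regional product 1992 = 1802.6/1.263 = 1427.24.
Real gross regional product 1993 = 1762.3/1.361 = 1294.86.
Change = 1294.86/1427.24 − 1 = -0.0928.

-9.28%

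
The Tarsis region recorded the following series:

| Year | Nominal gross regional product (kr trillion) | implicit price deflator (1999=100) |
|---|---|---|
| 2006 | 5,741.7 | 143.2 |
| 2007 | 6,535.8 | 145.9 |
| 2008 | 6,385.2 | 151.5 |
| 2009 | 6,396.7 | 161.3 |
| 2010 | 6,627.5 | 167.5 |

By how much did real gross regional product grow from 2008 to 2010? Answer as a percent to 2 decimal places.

Real gross regional product 2008 = 6385.2/1.515 = 4214.65.
Real gross regional product 2010 = 6627.5/1.675 = 3956.72.
Change = 3956.72/4214.65 − 1 = -0.0612.

-6.12%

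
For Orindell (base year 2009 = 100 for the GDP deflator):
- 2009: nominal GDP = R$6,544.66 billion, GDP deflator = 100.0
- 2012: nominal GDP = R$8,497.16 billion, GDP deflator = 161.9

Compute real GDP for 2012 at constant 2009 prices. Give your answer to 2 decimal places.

Real GDP = Nominal / (GDP deflator/100) = 8497.16 / 1.619 = 5248.40.

R$5,248.40 billion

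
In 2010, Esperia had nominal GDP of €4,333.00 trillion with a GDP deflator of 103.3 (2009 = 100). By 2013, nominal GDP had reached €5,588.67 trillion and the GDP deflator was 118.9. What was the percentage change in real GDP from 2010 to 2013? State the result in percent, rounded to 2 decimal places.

Real GDP 2010 = 4333.00 / 1.033 = 4194.58.
Real GDP 2013 = 5588.67 / 1.189 = 4700.31.
Real growth = 4700.31 / 4194.58 − 1 = 0.1206.

12.06%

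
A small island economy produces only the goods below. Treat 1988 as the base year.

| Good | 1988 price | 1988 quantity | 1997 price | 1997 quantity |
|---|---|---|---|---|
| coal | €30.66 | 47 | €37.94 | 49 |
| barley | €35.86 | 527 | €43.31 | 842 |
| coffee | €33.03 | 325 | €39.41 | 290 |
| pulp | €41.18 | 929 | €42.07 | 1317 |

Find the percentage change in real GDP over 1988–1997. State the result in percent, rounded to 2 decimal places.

37.76%

Real GDP 1988 = Nominal GDP 1988 = 30.66·47 + 35.86·527 + 33.03·325 + 41.18·929 = 69330.21.
Real GDP 1997 (at 1988 prices) = 30.66·49 + 35.86·842 + 33.03·290 + 41.18·1317 = 95509.22.
Real growth = 95509.22/69330.21 − 1 = 0.3776.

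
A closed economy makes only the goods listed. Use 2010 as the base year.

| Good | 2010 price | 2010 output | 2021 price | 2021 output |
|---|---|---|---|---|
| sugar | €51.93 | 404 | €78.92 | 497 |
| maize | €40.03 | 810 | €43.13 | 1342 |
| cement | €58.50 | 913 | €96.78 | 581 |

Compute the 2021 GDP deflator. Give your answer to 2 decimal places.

Nominal GDP 2021 = 78.92·497 + 43.13·1342 + 96.78·581 = 153332.88.
Real GDP 2021 (at 2010 prices) = 51.93·497 + 40.03·1342 + 58.50·581 = 113517.97.
Deflator = Nominal/Real × 100 = 153332.88/113517.97 × 100 = 135.074.

135.07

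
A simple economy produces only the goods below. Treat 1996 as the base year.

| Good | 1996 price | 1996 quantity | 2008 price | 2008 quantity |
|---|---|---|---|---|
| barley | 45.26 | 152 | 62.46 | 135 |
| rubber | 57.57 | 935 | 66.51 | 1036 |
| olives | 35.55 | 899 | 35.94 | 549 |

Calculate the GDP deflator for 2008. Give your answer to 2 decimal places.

113.84

Nominal GDP 2008 = 62.46·135 + 66.51·1036 + 35.94·549 = 97067.52.
Real GDP 2008 (at 1996 prices) = 45.26·135 + 57.57·1036 + 35.55·549 = 85269.57.
Deflator = Nominal/Real × 100 = 97067.52/85269.57 × 100 = 113.836.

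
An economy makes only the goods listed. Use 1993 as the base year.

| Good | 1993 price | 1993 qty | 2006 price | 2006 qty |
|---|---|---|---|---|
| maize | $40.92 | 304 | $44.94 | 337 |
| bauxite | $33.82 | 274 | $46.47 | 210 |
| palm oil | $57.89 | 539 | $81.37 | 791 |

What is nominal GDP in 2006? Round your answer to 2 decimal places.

$89267.15

Nominal GDP 2006 = Σ (p_2006 × q_2006) = 44.94·337 + 46.47·210 + 81.37·791 = 89267.15.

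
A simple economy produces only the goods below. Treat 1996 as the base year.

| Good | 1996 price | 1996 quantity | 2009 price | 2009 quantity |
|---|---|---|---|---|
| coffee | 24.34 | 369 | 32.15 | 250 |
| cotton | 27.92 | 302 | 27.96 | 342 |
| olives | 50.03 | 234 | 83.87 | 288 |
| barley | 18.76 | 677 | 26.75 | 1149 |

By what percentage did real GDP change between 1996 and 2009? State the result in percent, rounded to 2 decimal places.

23.38%

Real GDP 1996 = Nominal GDP 1996 = 24.34·369 + 27.92·302 + 50.03·234 + 18.76·677 = 41820.84.
Real GDP 2009 (at 1996 prices) = 24.34·250 + 27.92·342 + 50.03·288 + 18.76·1149 = 51597.52.
Real growth = 51597.52/41820.84 − 1 = 0.2338.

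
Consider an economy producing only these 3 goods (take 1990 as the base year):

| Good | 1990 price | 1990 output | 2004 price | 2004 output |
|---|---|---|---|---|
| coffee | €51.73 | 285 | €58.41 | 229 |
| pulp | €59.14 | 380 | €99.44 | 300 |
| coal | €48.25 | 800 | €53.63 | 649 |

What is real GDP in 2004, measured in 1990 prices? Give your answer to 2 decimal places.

Real GDP 2004 = Σ (p_1990 × q_2004) = 51.73·229 + 59.14·300 + 48.25·649 = 60902.42.

€60902.42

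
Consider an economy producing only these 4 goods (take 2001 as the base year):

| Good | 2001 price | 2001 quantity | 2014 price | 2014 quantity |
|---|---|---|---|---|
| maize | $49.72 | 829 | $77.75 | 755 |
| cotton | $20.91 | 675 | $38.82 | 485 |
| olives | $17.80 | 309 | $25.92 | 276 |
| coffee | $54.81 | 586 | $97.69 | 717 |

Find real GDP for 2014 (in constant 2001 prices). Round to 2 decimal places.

$91891.52

Real GDP 2014 = Σ (p_2001 × q_2014) = 49.72·755 + 20.91·485 + 17.80·276 + 54.81·717 = 91891.52.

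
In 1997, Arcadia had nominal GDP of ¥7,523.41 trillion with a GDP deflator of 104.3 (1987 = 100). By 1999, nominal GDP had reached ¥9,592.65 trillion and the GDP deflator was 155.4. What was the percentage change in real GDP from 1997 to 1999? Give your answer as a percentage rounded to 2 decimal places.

-14.42%

Real GDP 1997 = 7523.41 / 1.043 = 7213.24.
Real GDP 1999 = 9592.65 / 1.554 = 6172.88.
Real growth = 6172.88 / 7213.24 − 1 = -0.1442.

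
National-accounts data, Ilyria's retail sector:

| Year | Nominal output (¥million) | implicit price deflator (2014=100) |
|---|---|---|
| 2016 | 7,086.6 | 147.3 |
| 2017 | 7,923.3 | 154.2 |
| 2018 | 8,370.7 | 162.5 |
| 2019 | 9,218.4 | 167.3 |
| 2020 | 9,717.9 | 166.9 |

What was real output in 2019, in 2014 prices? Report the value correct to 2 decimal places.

Real output 2019 = 9218.4 / 1.673 = 5510.10.

¥5,510.10 million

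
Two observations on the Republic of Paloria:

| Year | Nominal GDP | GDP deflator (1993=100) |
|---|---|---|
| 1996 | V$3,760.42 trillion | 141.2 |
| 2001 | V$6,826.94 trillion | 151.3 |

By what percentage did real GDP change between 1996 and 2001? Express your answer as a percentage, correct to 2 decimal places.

Deflate each year: 1996 → 3760.42/1.412 = 2663.19; 2001 → 6826.94/1.513 = 4512.19.
So real GDP changed by 4512.19/2663.19 − 1 = 0.6943, i.e. 69.43%.

69.43%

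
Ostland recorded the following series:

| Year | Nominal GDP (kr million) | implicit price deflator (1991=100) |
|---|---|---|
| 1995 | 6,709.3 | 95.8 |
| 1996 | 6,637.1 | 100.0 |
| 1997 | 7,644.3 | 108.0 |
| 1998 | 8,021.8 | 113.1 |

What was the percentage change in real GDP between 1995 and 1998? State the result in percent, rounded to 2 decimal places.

Real GDP 1995 = 6709.3/0.958 = 7003.44.
Real GDP 1998 = 8021.8/1.131 = 7092.66.
Change = 7092.66/7003.44 − 1 = 0.0127.

1.27%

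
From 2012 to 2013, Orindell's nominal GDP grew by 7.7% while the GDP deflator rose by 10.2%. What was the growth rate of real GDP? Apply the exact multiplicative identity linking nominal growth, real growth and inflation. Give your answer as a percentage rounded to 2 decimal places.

(1 + g_nom) = (1 + g_real)(1 + π), so g_real = 1.0770 / 1.1020 − 1 = -0.02269.

-2.27%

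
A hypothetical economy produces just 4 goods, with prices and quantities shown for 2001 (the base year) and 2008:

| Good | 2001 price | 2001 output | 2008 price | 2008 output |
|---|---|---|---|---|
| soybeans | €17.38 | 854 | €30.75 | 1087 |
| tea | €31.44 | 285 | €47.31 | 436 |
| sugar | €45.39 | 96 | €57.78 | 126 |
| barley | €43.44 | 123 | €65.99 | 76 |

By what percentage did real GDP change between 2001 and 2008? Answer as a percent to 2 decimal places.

24.23%

Real GDP 2001 = Nominal GDP 2001 = 17.38·854 + 31.44·285 + 45.39·96 + 43.44·123 = 33503.48.
Real GDP 2008 (at 2001 prices) = 17.38·1087 + 31.44·436 + 45.39·126 + 43.44·76 = 41620.48.
Real growth = 41620.48/33503.48 − 1 = 0.2423.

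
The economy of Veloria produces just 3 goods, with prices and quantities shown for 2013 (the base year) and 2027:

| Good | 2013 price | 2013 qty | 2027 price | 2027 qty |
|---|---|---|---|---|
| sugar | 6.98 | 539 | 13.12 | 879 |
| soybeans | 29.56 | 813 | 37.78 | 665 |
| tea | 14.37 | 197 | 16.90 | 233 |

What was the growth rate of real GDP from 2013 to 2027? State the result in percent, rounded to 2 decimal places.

Real GDP 2013 = Nominal GDP 2013 = 6.98·539 + 29.56·813 + 14.37·197 = 30625.39.
Real GDP 2027 (at 2013 prices) = 6.98·879 + 29.56·665 + 14.37·233 = 29141.03.
Real growth = 29141.03/30625.39 − 1 = -0.0485.

-4.85%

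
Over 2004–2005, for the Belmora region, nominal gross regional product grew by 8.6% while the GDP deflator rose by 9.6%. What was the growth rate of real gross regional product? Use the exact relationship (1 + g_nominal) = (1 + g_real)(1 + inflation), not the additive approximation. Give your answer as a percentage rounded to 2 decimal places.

(1 + g_nom) = (1 + g_real)(1 + π), so g_real = 1.0860 / 1.0960 − 1 = -0.00912.

-0.91%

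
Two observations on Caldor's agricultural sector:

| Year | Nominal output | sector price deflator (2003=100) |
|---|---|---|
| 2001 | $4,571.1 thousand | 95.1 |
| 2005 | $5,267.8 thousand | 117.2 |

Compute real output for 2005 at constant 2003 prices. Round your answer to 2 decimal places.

Real output = Nominal / (sector price deflator/100) = 5267.8 / 1.172 = 4494.71.

$4,494.71 thousand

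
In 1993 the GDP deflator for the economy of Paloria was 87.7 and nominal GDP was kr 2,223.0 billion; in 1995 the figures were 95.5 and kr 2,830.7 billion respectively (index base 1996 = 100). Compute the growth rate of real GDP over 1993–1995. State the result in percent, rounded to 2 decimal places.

16.94%

Real GDP 1993 = 2223.0 / 0.877 = 2534.78.
Real GDP 1995 = 2830.7 / 0.955 = 2964.08.
Real growth = 2964.08 / 2534.78 − 1 = 0.1694.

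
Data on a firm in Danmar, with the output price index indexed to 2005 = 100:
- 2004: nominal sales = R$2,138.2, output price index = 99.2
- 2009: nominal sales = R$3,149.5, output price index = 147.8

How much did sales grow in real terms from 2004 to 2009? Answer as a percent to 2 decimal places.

-1.14%

Real sales 2004 = 2138.2 / 0.992 = 2155.44.
Real sales 2009 = 3149.5 / 1.478 = 2130.92.
Real growth = 2130.92 / 2155.44 − 1 = -0.0114.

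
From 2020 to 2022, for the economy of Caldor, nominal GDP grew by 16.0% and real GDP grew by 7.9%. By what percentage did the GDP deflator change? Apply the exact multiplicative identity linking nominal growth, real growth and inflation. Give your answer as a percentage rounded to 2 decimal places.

(1 + g_nom) = (1 + g_real)(1 + π), so π = 1.1600 / 1.0790 − 1 = 0.07507.

7.51%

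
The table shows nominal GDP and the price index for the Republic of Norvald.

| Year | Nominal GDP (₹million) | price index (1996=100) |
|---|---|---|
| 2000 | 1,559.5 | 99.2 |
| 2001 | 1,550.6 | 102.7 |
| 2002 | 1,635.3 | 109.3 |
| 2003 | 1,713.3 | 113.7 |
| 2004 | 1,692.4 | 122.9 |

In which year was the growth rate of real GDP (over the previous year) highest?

2001: real = 1550.6/1.027 = 1509.83; growth vs 2000 (1572.08) = -3.96%.
2002: real = 1635.3/1.093 = 1496.16; growth vs 2001 (1509.83) = -0.91%.
2003: real = 1713.3/1.137 = 1506.86; growth vs 2002 (1496.16) = 0.72%.
2004: real = 1692.4/1.229 = 1377.05; growth vs 2003 (1506.86) = -8.61%.

2003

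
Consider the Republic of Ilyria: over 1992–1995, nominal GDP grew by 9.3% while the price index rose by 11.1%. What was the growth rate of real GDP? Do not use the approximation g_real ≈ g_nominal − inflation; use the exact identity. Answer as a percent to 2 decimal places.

(1 + g_nom) = (1 + g_real)(1 + π), so g_real = 1.0930 / 1.1110 − 1 = -0.01620.

-1.62%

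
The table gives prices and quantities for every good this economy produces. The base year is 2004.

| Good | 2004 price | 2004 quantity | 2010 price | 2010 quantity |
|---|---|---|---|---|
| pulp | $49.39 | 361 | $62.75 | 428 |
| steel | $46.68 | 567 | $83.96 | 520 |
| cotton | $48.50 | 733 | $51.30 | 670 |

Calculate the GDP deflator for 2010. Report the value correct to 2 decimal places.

134.63

Nominal GDP 2010 = 62.75·428 + 83.96·520 + 51.30·670 = 104887.20.
Real GDP 2010 (at 2004 prices) = 49.39·428 + 46.68·520 + 48.50·670 = 77907.52.
Deflator = Nominal/Real × 100 = 104887.20/77907.52 × 100 = 134.630.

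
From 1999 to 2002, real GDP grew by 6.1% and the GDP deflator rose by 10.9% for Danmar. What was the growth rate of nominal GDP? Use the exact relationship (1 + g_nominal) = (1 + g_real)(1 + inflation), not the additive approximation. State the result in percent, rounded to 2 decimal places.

17.66%

(1 + g_nom) = (1 + g_real)(1 + π) = 1.0610 × 1.1090 = 1.17665.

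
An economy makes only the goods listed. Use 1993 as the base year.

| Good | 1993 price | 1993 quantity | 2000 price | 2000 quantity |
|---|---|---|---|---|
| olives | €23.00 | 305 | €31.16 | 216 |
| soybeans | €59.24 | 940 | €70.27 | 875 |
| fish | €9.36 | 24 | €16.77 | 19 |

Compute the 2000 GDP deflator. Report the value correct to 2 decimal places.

Nominal GDP 2000 = 31.16·216 + 70.27·875 + 16.77·19 = 68535.44.
Real GDP 2000 (at 1993 prices) = 23.00·216 + 59.24·875 + 9.36·19 = 56980.84.
Deflator = Nominal/Real × 100 = 68535.44/56980.84 × 100 = 120.278.

120.28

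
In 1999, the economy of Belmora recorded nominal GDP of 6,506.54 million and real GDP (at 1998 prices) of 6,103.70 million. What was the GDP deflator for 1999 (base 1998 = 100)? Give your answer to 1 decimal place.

GDP deflator = (Nominal / Real) × 100 = 6506.54 / 6103.70 × 100 = 106.60.

106.6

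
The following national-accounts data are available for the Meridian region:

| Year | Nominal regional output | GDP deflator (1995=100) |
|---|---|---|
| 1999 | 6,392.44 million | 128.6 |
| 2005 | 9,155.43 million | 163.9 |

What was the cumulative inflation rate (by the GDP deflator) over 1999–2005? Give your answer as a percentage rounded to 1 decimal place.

Price-level change = 163.9 / 128.6 − 1 = 0.2745.

27.4%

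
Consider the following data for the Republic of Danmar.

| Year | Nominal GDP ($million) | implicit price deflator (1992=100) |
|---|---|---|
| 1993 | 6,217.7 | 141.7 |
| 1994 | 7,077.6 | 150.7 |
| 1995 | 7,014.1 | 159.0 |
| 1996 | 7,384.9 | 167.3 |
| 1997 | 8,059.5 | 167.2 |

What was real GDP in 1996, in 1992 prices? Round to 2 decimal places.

Real GDP 1996 = 7384.9 / 1.673 = 4414.17.

$4,414.17 million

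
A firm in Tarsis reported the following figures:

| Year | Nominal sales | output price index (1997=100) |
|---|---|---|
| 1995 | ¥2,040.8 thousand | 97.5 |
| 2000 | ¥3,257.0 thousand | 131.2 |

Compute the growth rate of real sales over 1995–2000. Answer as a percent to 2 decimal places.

18.60%

Deflate each year: 1995 → 2040.8/0.975 = 2093.13; 2000 → 3257.0/1.312 = 2482.47.
So real sales changed by 2482.47/2093.13 − 1 = 0.1860, i.e. 18.60%.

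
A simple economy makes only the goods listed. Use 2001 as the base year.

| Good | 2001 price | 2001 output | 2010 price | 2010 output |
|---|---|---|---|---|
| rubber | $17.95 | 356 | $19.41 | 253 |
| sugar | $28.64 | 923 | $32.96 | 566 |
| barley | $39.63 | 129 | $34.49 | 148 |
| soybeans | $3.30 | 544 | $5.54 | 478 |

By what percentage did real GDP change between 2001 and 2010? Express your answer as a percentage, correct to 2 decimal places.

Real GDP 2001 = Nominal GDP 2001 = 17.95·356 + 28.64·923 + 39.63·129 + 3.30·544 = 39732.39.
Real GDP 2010 (at 2001 prices) = 17.95·253 + 28.64·566 + 39.63·148 + 3.30·478 = 28194.23.
Real growth = 28194.23/39732.39 − 1 = -0.2904.

-29.04%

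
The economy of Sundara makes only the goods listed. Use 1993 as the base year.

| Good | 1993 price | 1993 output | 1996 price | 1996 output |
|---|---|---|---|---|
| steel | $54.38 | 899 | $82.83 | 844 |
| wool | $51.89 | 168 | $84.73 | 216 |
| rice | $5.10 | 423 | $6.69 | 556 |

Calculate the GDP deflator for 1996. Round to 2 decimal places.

153.37

Nominal GDP 1996 = 82.83·844 + 84.73·216 + 6.69·556 = 91929.84.
Real GDP 1996 (at 1993 prices) = 54.38·844 + 51.89·216 + 5.10·556 = 59940.56.
Deflator = Nominal/Real × 100 = 91929.84/59940.56 × 100 = 153.368.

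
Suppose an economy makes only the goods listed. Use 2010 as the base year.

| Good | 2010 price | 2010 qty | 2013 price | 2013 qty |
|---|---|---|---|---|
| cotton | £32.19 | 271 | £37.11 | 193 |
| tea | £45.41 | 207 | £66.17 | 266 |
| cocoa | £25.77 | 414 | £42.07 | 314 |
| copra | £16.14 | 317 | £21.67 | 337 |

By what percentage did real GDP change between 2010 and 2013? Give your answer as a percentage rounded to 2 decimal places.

-6.15%

Real GDP 2010 = Nominal GDP 2010 = 32.19·271 + 45.41·207 + 25.77·414 + 16.14·317 = 33908.52.
Real GDP 2013 (at 2010 prices) = 32.19·193 + 45.41·266 + 25.77·314 + 16.14·337 = 31822.69.
Real growth = 31822.69/33908.52 − 1 = -0.0615.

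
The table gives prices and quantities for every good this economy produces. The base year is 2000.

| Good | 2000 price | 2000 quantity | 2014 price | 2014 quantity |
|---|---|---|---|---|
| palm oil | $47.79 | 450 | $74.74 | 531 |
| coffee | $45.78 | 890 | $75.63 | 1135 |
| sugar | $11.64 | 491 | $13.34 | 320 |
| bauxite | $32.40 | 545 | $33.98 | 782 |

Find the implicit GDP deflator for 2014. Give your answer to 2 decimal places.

Nominal GDP 2014 = 74.74·531 + 75.63·1135 + 13.34·320 + 33.98·782 = 156368.15.
Real GDP 2014 (at 2000 prices) = 47.79·531 + 45.78·1135 + 11.64·320 + 32.40·782 = 106398.39.
Deflator = Nominal/Real × 100 = 156368.15/106398.39 × 100 = 146.965.

146.96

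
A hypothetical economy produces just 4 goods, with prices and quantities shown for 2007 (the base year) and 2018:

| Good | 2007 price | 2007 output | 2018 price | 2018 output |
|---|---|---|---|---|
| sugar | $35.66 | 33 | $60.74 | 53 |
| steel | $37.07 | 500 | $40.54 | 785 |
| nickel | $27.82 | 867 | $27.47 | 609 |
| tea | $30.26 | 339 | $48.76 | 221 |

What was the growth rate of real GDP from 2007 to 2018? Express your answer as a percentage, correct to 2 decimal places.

Real GDP 2007 = Nominal GDP 2007 = 35.66·33 + 37.07·500 + 27.82·867 + 30.26·339 = 54089.86.
Real GDP 2018 (at 2007 prices) = 35.66·53 + 37.07·785 + 27.82·609 + 30.26·221 = 54619.77.
Real growth = 54619.77/54089.86 − 1 = 0.0098.

0.98%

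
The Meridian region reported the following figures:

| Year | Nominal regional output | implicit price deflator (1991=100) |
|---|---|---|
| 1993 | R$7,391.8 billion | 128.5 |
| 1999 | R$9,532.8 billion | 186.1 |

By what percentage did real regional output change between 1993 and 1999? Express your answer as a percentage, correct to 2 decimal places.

Real regional output 1993 = 7391.8 / 1.285 = 5752.37.
Real regional output 1999 = 9532.8 / 1.861 = 5122.41.
Real growth = 5122.41 / 5752.37 − 1 = -0.1095.

-10.95%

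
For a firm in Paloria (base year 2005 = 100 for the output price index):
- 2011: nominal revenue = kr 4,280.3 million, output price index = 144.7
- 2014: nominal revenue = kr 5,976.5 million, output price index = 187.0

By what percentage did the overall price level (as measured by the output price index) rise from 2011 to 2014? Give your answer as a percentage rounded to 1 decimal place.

29.2%

Price-level change = 187.0 / 144.7 − 1 = 0.2923.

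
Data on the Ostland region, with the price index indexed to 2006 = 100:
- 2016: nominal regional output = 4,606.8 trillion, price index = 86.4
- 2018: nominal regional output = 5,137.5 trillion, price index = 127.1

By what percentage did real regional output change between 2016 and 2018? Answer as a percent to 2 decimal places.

-24.19%

Deflate each year: 2016 → 4606.8/0.864 = 5331.94; 2018 → 5137.5/1.271 = 4042.09.
So real regional output changed by 4042.09/5331.94 − 1 = -0.2419, i.e. -24.19%.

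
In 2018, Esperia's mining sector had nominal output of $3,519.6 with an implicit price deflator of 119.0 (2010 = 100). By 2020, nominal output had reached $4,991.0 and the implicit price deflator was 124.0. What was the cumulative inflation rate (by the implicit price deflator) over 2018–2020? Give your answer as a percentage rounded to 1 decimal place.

4.2%

Price-level change = 124.0 / 119.0 − 1 = 0.0420.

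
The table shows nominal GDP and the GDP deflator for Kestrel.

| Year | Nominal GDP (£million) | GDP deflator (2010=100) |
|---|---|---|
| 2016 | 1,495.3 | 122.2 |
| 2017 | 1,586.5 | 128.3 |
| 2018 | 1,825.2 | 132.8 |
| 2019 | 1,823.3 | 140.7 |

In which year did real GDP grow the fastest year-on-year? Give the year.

2017: real = 1586.5/1.283 = 1236.55; growth vs 2016 (1223.65) = 1.05%.
2018: real = 1825.2/1.328 = 1374.40; growth vs 2017 (1236.55) = 11.15%.
2019: real = 1823.3/1.407 = 1295.88; growth vs 2018 (1374.40) = -5.71%.

2018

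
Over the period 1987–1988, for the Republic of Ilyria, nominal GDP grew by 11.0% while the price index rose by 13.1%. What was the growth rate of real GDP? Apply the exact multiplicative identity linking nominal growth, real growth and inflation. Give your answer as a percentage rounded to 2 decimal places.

-1.86%

(1 + g_nom) = (1 + g_real)(1 + π), so g_real = 1.1100 / 1.1310 − 1 = -0.01857.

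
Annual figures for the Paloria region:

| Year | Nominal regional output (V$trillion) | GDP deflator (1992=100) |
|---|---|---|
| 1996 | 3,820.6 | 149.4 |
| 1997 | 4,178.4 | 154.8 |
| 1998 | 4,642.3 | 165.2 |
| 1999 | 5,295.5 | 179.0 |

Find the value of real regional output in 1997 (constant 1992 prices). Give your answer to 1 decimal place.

V$2,699.2 trillion

Real regional output 1997 = 4178.4 / 1.548 = 2699.22.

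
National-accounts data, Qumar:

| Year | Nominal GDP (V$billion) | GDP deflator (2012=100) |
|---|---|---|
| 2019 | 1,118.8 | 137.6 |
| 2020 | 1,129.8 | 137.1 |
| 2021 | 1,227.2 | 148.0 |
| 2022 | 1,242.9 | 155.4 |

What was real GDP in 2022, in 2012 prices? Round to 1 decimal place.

Real GDP 2022 = 1242.9 / 1.554 = 799.81.

V$799.8 billion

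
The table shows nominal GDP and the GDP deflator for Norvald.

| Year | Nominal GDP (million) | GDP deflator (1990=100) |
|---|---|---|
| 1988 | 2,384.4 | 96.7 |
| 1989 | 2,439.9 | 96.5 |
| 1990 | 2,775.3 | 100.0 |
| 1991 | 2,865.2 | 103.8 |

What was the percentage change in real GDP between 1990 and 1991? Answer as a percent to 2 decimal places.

-0.54%

Real GDP 1990 = 2775.3/1.000 = 2775.30.
Real GDP 1991 = 2865.2/1.038 = 2760.31.
Change = 2760.31/2775.30 − 1 = -0.0054.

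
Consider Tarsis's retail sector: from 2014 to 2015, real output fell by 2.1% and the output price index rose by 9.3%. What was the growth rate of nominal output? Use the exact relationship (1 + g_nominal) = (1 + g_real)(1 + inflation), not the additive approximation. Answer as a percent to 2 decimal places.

7.00%

(1 + g_nom) = (1 + g_real)(1 + π) = 0.9790 × 1.0930 = 1.07005.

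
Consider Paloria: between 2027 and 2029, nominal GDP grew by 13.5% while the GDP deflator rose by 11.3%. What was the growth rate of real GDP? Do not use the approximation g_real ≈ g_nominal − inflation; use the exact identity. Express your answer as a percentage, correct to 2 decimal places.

(1 + g_nom) = (1 + g_real)(1 + π), so g_real = 1.1350 / 1.1130 − 1 = 0.01977.

1.98%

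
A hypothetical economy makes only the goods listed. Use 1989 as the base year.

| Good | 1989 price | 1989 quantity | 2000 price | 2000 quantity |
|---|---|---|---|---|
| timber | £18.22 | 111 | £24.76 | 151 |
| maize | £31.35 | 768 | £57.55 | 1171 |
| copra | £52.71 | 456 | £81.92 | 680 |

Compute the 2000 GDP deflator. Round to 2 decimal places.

168.43

Nominal GDP 2000 = 24.76·151 + 57.55·1171 + 81.92·680 = 126835.41.
Real GDP 2000 (at 1989 prices) = 18.22·151 + 31.35·1171 + 52.71·680 = 75304.87.
Deflator = Nominal/Real × 100 = 126835.41/75304.87 × 100 = 168.429.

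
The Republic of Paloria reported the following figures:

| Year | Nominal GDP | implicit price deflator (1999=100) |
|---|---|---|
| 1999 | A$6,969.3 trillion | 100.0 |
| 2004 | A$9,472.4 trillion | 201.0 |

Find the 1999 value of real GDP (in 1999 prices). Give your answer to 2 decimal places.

Real GDP = Nominal / (implicit price deflator/100) = 6969.3 / 1.000 = 6969.30.

A$6,969.30 trillion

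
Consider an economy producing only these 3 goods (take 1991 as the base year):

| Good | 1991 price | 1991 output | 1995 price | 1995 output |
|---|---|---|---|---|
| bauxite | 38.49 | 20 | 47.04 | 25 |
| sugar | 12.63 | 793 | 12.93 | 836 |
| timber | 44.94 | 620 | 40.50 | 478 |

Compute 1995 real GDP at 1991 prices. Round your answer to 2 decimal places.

33002.25

Real GDP 1995 = Σ (p_1991 × q_1995) = 38.49·25 + 12.63·836 + 44.94·478 = 33002.25.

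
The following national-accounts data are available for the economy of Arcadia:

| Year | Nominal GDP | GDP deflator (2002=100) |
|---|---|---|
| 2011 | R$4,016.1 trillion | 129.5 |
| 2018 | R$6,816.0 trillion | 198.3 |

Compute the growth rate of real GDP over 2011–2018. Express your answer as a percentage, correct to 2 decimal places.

Real GDP 2011 = 4016.1 / 1.295 = 3101.24.
Real GDP 2018 = 6816.0 / 1.983 = 3437.22.
Real growth = 3437.22 / 3101.24 − 1 = 0.1083.

10.83%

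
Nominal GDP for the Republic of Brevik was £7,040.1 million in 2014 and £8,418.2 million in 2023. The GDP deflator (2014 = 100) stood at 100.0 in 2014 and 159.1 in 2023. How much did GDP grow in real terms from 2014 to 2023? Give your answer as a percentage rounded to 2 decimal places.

-24.84%

Real GDP 2014 = 7040.1 / 1.000 = 7040.10.
Real GDP 2023 = 8418.2 / 1.591 = 5291.14.
Real growth = 5291.14 / 7040.10 − 1 = -0.2484.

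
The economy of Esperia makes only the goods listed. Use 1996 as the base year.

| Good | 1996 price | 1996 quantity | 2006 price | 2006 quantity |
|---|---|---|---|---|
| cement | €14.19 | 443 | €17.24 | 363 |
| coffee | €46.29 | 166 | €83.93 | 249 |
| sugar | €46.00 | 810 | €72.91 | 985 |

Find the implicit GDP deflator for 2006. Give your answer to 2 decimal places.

Nominal GDP 2006 = 17.24·363 + 83.93·249 + 72.91·985 = 98973.04.
Real GDP 2006 (at 1996 prices) = 14.19·363 + 46.29·249 + 46.00·985 = 61987.18.
Deflator = Nominal/Real × 100 = 98973.04/61987.18 × 100 = 159.667.

159.67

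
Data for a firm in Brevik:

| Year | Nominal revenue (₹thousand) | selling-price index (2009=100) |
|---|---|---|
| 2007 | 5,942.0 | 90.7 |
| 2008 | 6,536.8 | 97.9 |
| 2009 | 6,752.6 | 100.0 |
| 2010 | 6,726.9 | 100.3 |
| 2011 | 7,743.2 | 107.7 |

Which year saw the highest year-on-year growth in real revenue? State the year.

2011

2008: real = 6536.8/0.979 = 6677.02; growth vs 2007 (6551.27) = 1.92%.
2009: real = 6752.6/1.000 = 6752.60; growth vs 2008 (6677.02) = 1.13%.
2010: real = 6726.9/1.003 = 6706.78; growth vs 2009 (6752.60) = -0.68%.
2011: real = 7743.2/1.077 = 7189.60; growth vs 2010 (6706.78) = 7.20%.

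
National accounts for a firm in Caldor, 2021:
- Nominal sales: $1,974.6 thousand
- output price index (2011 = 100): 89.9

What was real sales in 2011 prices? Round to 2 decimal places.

$2,196.44 thousand

Real sales = Nominal / (output price index/100) = 1974.6 / 0.899 = 2196.44.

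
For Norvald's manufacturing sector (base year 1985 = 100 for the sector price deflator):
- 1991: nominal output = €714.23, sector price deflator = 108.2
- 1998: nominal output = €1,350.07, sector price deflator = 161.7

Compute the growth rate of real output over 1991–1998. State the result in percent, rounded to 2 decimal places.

26.48%

Deflate each year: 1991 → 714.23/1.082 = 660.10; 1998 → 1350.07/1.617 = 834.92.
So real output changed by 834.92/660.10 − 1 = 0.2648, i.e. 26.48%.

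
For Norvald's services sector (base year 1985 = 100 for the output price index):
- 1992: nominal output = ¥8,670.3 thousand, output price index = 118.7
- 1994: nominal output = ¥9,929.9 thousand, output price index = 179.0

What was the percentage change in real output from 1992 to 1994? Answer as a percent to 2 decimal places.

Deflate each year: 1992 → 8670.3/1.187 = 7304.38; 1994 → 9929.9/1.790 = 5547.43.
So real output changed by 5547.43/7304.38 − 1 = -0.2405, i.e. -24.05%.

-24.05%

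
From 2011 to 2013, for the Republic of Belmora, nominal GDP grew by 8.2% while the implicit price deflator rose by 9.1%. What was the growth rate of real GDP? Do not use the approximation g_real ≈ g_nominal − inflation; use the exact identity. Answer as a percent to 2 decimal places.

-0.82%

(1 + g_nom) = (1 + g_real)(1 + π), so g_real = 1.0820 / 1.0910 − 1 = -0.00825.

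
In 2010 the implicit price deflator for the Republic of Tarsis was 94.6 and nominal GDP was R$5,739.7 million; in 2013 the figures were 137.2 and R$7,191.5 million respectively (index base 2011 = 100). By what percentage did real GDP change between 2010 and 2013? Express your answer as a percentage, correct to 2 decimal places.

-13.61%

Deflate each year: 2010 → 5739.7/0.946 = 6067.34; 2013 → 7191.5/1.372 = 5241.62.
So real GDP changed by 5241.62/6067.34 − 1 = -0.1361, i.e. -13.61%.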